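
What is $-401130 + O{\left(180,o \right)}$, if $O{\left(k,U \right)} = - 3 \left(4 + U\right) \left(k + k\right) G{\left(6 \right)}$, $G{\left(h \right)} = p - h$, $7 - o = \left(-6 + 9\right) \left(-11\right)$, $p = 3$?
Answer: $-258570$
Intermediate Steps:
$o = 40$ ($o = 7 - \left(-6 + 9\right) \left(-11\right) = 7 - 3 \left(-11\right) = 7 - -33 = 7 + 33 = 40$)
$G{\left(h \right)} = 3 - h$
$O{\left(k,U \right)} = 18 k \left(4 + U\right)$ ($O{\left(k,U \right)} = - 3 \left(4 + U\right) \left(k + k\right) \left(3 - 6\right) = - 3 \left(4 + U\right) 2 k \left(3 - 6\right) = - 3 \cdot 2 k \left(4 + U\right) \left(-3\right) = - 6 k \left(4 + U\right) \left(-3\right) = 18 k \left(4 + U\right)$)
$-401130 + O{\left(180,o \right)} = -401130 + 18 \cdot 180 \left(4 + 40\right) = -401130 + 18 \cdot 180 \cdot 44 = -401130 + 142560 = -258570$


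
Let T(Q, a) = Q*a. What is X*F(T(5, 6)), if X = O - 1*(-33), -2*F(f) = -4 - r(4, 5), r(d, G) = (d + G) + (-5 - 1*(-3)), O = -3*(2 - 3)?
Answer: 198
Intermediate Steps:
O = 3 (O = -3*(-1) = 3)
r(d, G) = -2 + G + d (r(d, G) = (G + d) + (-5 + 3) = (G + d) - 2 = -2 + G + d)
F(f) = 11/2 (F(f) = -(-4 - (-2 + 5 + 4))/2 = -(-4 - 1*7)/2 = -(-4 - 7)/2 = -½*(-11) = 11/2)
X = 36 (X = 3 - 1*(-33) = 3 + 33 = 36)
X*F(T(5, 6)) = 36*(11/2) = 198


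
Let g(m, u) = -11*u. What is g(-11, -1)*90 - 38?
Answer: 952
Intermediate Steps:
g(-11, -1)*90 - 38 = -11*(-1)*90 - 38 = 11*90 - 38 = 990 - 38 = 952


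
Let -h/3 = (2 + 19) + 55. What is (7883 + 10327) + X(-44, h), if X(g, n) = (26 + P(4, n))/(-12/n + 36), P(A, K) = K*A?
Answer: 12457016/685 ≈ 18185.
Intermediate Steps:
P(A, K) = A*K
h = -228 (h = -3*((2 + 19) + 55) = -3*(21 + 55) = -3*76 = -228)
X(g, n) = (26 + 4*n)/(36 - 12/n) (X(g, n) = (26 + 4*n)/(-12/n + 36) = (26 + 4*n)/(36 - 12/n))
(7883 + 10327) + X(-44, h) = (7883 + 10327) + (⅙)*(-228)*(13 + 2*(-228))/(-1 + 3*(-228)) = 18210 + (⅙)*(-228)*(13 - 456)/(-1 - 684) = 18210 + (⅙)*(-228)*(-443)/(-685) = 18210 + (⅙)*(-228)*(-1/685)*(-443) = 18210 - 16834/685 = 12457016/685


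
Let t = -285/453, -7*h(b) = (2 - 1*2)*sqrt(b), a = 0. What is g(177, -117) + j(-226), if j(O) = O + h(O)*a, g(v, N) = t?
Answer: -34221/151 ≈ -226.63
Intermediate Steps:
h(b) = 0 (h(b) = -(2 - 1*2)*sqrt(b)/7 = -(2 - 2)*sqrt(b)/7 = -0*sqrt(b) = -1/7*0 = 0)
t = -95/151 (t = -285*1/453 = -95/151 ≈ -0.62914)
g(v, N) = -95/151
j(O) = O (j(O) = O + 0*0 = O + 0 = O)
g(177, -117) + j(-226) = -95/151 - 226 = -34221/151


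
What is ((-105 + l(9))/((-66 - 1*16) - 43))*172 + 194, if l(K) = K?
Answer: 40762/125 ≈ 326.10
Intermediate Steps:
((-105 + l(9))/((-66 - 1*16) - 43))*172 + 194 = ((-105 + 9)/((-66 - 1*16) - 43))*172 + 194 = -96/((-66 - 16) - 43)*172 + 194 = -96/(-82 - 43)*172 + 194 = -96/(-125)*172 + 194 = -96*(-1/125)*172 + 194 = (96/125)*172 + 194 = 16512/125 + 194 = 40762/125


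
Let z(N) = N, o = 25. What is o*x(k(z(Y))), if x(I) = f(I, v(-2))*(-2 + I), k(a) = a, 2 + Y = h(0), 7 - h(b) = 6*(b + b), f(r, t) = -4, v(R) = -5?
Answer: -300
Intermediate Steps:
h(b) = 7 - 12*b (h(b) = 7 - 6*(b + b) = 7 - 6*2*b = 7 - 12*b)
Y = 5 (Y = -2 + (7 - 12*0) = -2 + (7 + 0) = -2 + 7 = 5)
x(I) = 8 - 4*I (x(I) = -4*(-2 + I) = 8 - 4*I)
o*x(k(z(Y))) = 25*(8 - 4*5) = 25*(8 - 20) = 25*(-12) = -300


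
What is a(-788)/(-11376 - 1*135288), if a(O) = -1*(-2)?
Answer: -1/73332 ≈ -1.3637e-5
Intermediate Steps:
a(O) = 2
a(-788)/(-11376 - 1*135288) = 2/(-11376 - 1*135288) = 2/(-11376 - 135288) = 2/(-146664) = 2*(-1/146664) = -1/73332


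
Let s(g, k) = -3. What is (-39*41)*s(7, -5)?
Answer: 4797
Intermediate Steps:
(-39*41)*s(7, -5) = -39*41*(-3) = -1599*(-3) = 4797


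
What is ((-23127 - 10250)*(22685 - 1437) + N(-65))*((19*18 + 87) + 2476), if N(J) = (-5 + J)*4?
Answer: -2060210824280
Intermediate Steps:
N(J) = -20 + 4*J
((-23127 - 10250)*(22685 - 1437) + N(-65))*((19*18 + 87) + 2476) = ((-23127 - 10250)*(22685 - 1437) + (-20 + 4*(-65)))*((19*18 + 87) + 2476) = (-33377*21248 + (-20 - 260))*((342 + 87) + 2476) = (-709194496 - 280)*(429 + 2476) = -709194776*2905 = -2060210824280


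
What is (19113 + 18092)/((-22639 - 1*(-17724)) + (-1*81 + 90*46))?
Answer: -37205/856 ≈ -43.464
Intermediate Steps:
(19113 + 18092)/((-22639 - 1*(-17724)) + (-1*81 + 90*46)) = 37205/((-22639 + 17724) + (-81 + 4140)) = 37205/(-4915 + 4059) = 37205/(-856) = 37205*(-1/856) = -37205/856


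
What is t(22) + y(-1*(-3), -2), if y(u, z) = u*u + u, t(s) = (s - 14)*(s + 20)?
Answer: 348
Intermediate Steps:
t(s) = (-14 + s)*(20 + s)
y(u, z) = u + u² (y(u, z) = u² + u = u + u²)
t(22) + y(-1*(-3), -2) = (-280 + 22² + 6*22) + (-1*(-3))*(1 - 1*(-3)) = (-280 + 484 + 132) + 3*(1 + 3) = 336 + 3*4 = 336 + 12 = 348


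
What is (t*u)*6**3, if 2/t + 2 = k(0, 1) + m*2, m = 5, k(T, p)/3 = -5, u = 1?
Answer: -432/7 ≈ -61.714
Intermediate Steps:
k(T, p) = -15 (k(T, p) = 3*(-5) = -15)
t = -2/7 (t = 2/(-2 + (-15 + 5*2)) = 2/(-2 + (-15 + 10)) = 2/(-2 - 5) = 2/(-7) = 2*(-1/7) = -2/7 ≈ -0.28571)
(t*u)*6**3 = -2/7*1*6**3 = -2/7*216 = -432/7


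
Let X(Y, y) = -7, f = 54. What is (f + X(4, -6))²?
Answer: 2209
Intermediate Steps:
(f + X(4, -6))² = (54 - 7)² = 47² = 2209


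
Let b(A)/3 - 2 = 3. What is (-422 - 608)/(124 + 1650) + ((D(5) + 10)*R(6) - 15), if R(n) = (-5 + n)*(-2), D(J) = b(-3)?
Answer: -58170/887 ≈ -65.581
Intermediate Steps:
b(A) = 15 (b(A) = 6 + 3*3 = 6 + 9 = 15)
D(J) = 15
R(n) = 10 - 2*n
(-422 - 608)/(124 + 1650) + ((D(5) + 10)*R(6) - 15) = (-422 - 608)/(124 + 1650) + ((15 + 10)*(10 - 2*6) - 15) = -1030/1774 + (25*(10 - 12) - 15) = -1030*1/1774 + (25*(-2) - 15) = -515/887 + (-50 - 15) = -515/887 - 65 = -58170/887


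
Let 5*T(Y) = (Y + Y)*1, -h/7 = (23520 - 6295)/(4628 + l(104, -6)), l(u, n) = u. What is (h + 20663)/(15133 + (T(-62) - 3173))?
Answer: 1788585/1034384 ≈ 1.7291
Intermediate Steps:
h = -1325/52 (h = -7*(23520 - 6295)/(4628 + 104) = -120575/4732 = -7*1325/364 = -1325/52 ≈ -25.481)
T(Y) = 2*Y/5 (T(Y) = ((Y + Y)*1)/5 = ((2*Y)*1)/5 = (2*Y)/5 = 2*Y/5)
(h + 20663)/(15133 + (T(-62) - 3173)) = (-1325/52 + 20663)/(15133 + ((⅖)*(-62) - 3173)) = 1073151/(52*(15133 + (-124/5 - 3173))) = 1073151/(52*(15133 - 15989/5)) = 1073151/(52*(59676/5)) = (1073151/52)*(5/59676) = 1788585/1034384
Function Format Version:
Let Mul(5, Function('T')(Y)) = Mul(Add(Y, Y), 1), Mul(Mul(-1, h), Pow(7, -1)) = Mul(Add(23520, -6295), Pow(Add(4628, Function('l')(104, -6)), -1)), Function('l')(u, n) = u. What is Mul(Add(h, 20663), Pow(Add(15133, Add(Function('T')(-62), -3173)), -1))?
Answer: Rational(1788585, 1034384) ≈ 1.7291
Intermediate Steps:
h = Rational(-1325, 52) (h = Mul(-7, Mul(Add(23520, -6295), Pow(Add(4628, 104), -1))) = Mul(-7, Mul(17225, Pow(4732, -1))) = Mul(-7, Mul(17225, Rational(1, 4732))) = Mul(-7, Rational(1325, 364)) = Rational(-1325, 52) ≈ -25.481)
Function('T')(Y) = Mul(Rational(2, 5), Y) (Function('T')(Y) = Mul(Rational(1, 5), Mul(Add(Y, Y), 1)) = Mul(Rational(1, 5), Mul(Mul(2, Y), 1)) = Mul(Rational(1, 5), Mul(2, Y)) = Mul(Rational(2, 5), Y))
Mul(Add(h, 20663), Pow(Add(15133, Add(Function('T')(-62), -3173)), -1)) = Mul(Add(Rational(-1325, 52), 20663), Pow(Add(15133, Add(Mul(Rational(2, 5), -62), -3173)), -1)) = Mul(Rational(1073151, 52), Pow(Add(15133, Add(Rational(-124, 5), -3173)), -1)) = Mul(Rational(1073151, 52), Pow(Add(15133, Rational(-15989, 5)), -1)) = Mul(Rational(1073151, 52), Pow(Rational(59676, 5), -1)) = Mul(Rational(1073151, 52), Rational(5, 59676)) = Rational(1788585, 1034384)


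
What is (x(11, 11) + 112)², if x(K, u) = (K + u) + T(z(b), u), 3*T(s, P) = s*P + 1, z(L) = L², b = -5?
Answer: 51076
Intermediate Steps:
T(s, P) = ⅓ + P*s/3 (T(s, P) = (s*P + 1)/3 = (P*s + 1)/3 = (1 + P*s)/3 = ⅓ + P*s/3)
x(K, u) = ⅓ + K + 28*u/3 (x(K, u) = (K + u) + (⅓ + (⅓)*u*(-5)²) = (K + u) + (⅓ + (⅓)*u*25) = (K + u) + (⅓ + 25*u/3) = ⅓ + K + 28*u/3)
(x(11, 11) + 112)² = ((⅓ + 11 + (28/3)*11) + 112)² = ((⅓ + 11 + 308/3) + 112)² = (114 + 112)² = 226² = 51076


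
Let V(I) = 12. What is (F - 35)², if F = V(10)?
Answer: 529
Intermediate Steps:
F = 12
(F - 35)² = (12 - 35)² = (-23)² = 529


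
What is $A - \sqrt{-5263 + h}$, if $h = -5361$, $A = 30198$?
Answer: $30198 - 8 i \sqrt{166} \approx 30198.0 - 103.07 i$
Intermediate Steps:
$A - \sqrt{-5263 + h} = 30198 - \sqrt{-5263 - 5361} = 30198 - \sqrt{-10624} = 30198 - 8 i \sqrt{166}$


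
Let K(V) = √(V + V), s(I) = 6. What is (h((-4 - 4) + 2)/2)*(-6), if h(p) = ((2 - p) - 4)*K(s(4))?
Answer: -24*√3 ≈ -41.569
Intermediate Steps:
K(V) = √2*√V (K(V) = √(2*V) = √2*√V)
h(p) = 2*√3*(-2 - p) (h(p) = ((2 - p) - 4)*(√2*√6) = (-2 - p)*(2*√3) = 2*√3*(-2 - p))
(h((-4 - 4) + 2)/2)*(-6) = ((2*√3*(-2 - ((-4 - 4) + 2)))/2)*(-6) = ((2*√3*(-2 - (-8 + 2)))*(½))*(-6) = ((2*√3*(-2 - 1*(-6)))*(½))*(-6) = ((2*√3*(-2 + 6))*(½))*(-6) = ((2*√3*4)*(½))*(-6) = ((8*√3)*(½))*(-6) = (4*√3)*(-6) = -24*√3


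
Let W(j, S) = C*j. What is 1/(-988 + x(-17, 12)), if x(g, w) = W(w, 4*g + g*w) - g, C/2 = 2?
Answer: -1/923 ≈ -0.0010834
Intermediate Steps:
C = 4 (C = 2*2 = 4)
W(j, S) = 4*j
x(g, w) = -g + 4*w (x(g, w) = 4*w - g = -g + 4*w)
1/(-988 + x(-17, 12)) = 1/(-988 + (-1*(-17) + 4*12)) = 1/(-988 + (17 + 48)) = 1/(-988 + 65) = 1/(-923) = -1/923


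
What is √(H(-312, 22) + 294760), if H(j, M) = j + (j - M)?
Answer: √294114 ≈ 542.32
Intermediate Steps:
H(j, M) = -M + 2*j
√(H(-312, 22) + 294760) = √((-1*22 + 2*(-312)) + 294760) = √((-22 - 624) + 294760) = √(-646 + 294760) = √294114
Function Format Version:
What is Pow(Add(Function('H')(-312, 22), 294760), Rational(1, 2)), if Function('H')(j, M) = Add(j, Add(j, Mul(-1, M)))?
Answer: Pow(294114, Rational(1, 2)) ≈ 542.32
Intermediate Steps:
Function('H')(j, M) = Add(Mul(-1, M), Mul(2, j))
Pow(Add(Function('H')(-312, 22), 294760), Rational(1, 2)) = Pow(Add(Add(Mul(-1, 22), Mul(2, -312)), 294760), Rational(1, 2)) = Pow(Add(Add(-22, -624), 294760), Rational(1, 2)) = Pow(Add(-646, 294760), Rational(1, 2)) = Pow(294114, Rational(1, 2))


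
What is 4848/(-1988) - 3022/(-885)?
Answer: 429314/439845 ≈ 0.97606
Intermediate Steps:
4848/(-1988) - 3022/(-885) = 4848*(-1/1988) - 3022*(-1/885) = -1212/497 + 3022/885 = 429314/439845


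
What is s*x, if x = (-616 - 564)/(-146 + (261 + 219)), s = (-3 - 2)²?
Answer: -14750/167 ≈ -88.323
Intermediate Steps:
s = 25 (s = (-5)² = 25)
x = -590/167 (x = -1180/(-146 + 480) = -1180/334 = -1180*1/334 = -590/167 ≈ -3.5329)
s*x = 25*(-590/167) = -14750/167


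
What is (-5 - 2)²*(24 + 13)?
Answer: 1813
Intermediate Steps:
(-5 - 2)²*(24 + 13) = (-7)²*37 = 49*37 = 1813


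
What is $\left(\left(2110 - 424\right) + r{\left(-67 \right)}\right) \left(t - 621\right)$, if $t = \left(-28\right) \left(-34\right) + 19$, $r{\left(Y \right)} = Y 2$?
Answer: $543200$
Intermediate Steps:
$r{\left(Y \right)} = 2 Y$
$t = 971$ ($t = 952 + 19 = 971$)
$\left(\left(2110 - 424\right) + r{\left(-67 \right)}\right) \left(t - 621\right) = \left(\left(2110 - 424\right) + 2 \left(-67\right)\right) \left(971 - 621\right) = \left(1686 - 134\right) 350 = 1552 \cdot 350 = 543200$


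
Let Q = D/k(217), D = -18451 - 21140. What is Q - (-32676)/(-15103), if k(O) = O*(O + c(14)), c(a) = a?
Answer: -67754325/22941457 ≈ -2.9534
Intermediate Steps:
D = -39591
k(O) = O*(14 + O) (k(O) = O*(O + 14) = O*(14 + O))
Q = -13197/16709 (Q = -39591*1/(217*(14 + 217)) = -39591/(217*231) = -39591/50127 = -39591*1/50127 = -13197/16709 ≈ -0.78981)
Q - (-32676)/(-15103) = -13197/16709 - (-32676)/(-15103) = -13197/16709 - (-32676)*(-1)/15103 = -13197/16709 - 1*32676/15103 = -13197/16709 - 32676/15103 = -67754325/22941457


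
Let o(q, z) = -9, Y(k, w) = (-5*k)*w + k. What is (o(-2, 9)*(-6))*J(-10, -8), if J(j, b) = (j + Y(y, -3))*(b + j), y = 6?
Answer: -83592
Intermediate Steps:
Y(k, w) = k - 5*k*w (Y(k, w) = -5*k*w + k = k - 5*k*w)
J(j, b) = (96 + j)*(b + j) (J(j, b) = (j + 6*(1 - 5*(-3)))*(b + j) = (j + 6*(1 + 15))*(b + j) = (j + 6*16)*(b + j) = (j + 96)*(b + j) = (96 + j)*(b + j))
(o(-2, 9)*(-6))*J(-10, -8) = (-9*(-6))*((-10)² + 96*(-8) + 96*(-10) - 8*(-10)) = 54*(100 - 768 - 960 + 80) = 54*(-1548) = -83592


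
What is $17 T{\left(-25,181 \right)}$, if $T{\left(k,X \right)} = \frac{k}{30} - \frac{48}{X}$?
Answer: $- \frac{20281}{1086} \approx -18.675$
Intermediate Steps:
$T{\left(k,X \right)} = - \frac{48}{X} + \frac{k}{30}$ ($T{\left(k,X \right)} = k \frac{1}{30} - \frac{48}{X} = \frac{k}{30} - \frac{48}{X} = - \frac{48}{X} + \frac{k}{30}$)
$17 T{\left(-25,181 \right)} = 17 \left(- \frac{48}{181} + \frac{1}{30} \left(-25\right)\right) = 17 \left(\left(-48\right) \frac{1}{181} - \frac{5}{6}\right) = 17 \left(- \frac{48}{181} - \frac{5}{6}\right) = 17 \left(- \frac{1193}{1086}\right) = - \frac{20281}{1086}$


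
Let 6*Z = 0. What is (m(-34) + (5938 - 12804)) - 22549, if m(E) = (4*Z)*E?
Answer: -29415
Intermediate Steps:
Z = 0 (Z = (⅙)*0 = 0)
m(E) = 0 (m(E) = (4*0)*E = 0*E = 0)
(m(-34) + (5938 - 12804)) - 22549 = (0 + (5938 - 12804)) - 22549 = (0 - 6866) - 22549 = -6866 - 22549 = -29415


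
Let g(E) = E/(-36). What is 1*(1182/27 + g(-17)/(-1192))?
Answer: 1878575/42912 ≈ 43.777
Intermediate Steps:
g(E) = -E/36 (g(E) = E*(-1/36) = -E/36)
1*(1182/27 + g(-17)/(-1192)) = 1*(1182/27 - 1/36*(-17)/(-1192)) = 1*(1182*(1/27) + (17/36)*(-1/1192)) = 1*(394/9 - 17/42912) = 1*(1878575/42912) = 1878575/42912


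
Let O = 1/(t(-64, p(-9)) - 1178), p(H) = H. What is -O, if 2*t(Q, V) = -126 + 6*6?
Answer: 1/1223 ≈ 0.00081766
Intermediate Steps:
t(Q, V) = -45 (t(Q, V) = (-126 + 6*6)/2 = (-126 + 36)/2 = (½)*(-90) = -45)
O = -1/1223 (O = 1/(-45 - 1178) = 1/(-1223) = -1/1223 ≈ -0.00081766)
-O = -1*(-1/1223) = 1/1223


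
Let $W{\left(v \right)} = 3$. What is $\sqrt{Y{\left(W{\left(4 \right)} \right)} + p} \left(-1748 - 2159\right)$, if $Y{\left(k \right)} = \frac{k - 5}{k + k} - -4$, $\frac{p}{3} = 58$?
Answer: $- \frac{3907 \sqrt{1599}}{3} \approx -52077.0$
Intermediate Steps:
$p = 174$ ($p = 3 \cdot 58 = 174$)
$Y{\left(k \right)} = 4 + \frac{-5 + k}{2 k}$ ($Y{\left(k \right)} = \frac{-5 + k}{2 k} + 4 = 4 + \frac{-5 + k}{2 k}$)
$\sqrt{Y{\left(W{\left(4 \right)} \right)} + p} \left(-1748 - 2159\right) = \sqrt{\frac{-5 + 9 \cdot 3}{2 \cdot 3} + 174} \left(-1748 - 2159\right) = \sqrt{\frac{1}{2} \cdot \frac{1}{3} \left(-5 + 27\right) + 174} \left(-3907\right) = \sqrt{\frac{1}{2} \cdot \frac{1}{3} \cdot 22 + 174} \left(-3907\right) = \sqrt{\frac{11}{3} + 174} \left(-3907\right) = \sqrt{\frac{533}{3}} \left(-3907\right) = \frac{\sqrt{1599}}{3} \left(-3907\right) = - \frac{3907 \sqrt{1599}}{3}$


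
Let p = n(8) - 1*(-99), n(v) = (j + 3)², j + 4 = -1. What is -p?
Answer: -103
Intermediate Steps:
j = -5 (j = -4 - 1 = -5)
n(v) = 4 (n(v) = (-5 + 3)² = (-2)² = 4)
p = 103 (p = 4 - 1*(-99) = 4 + 99 = 103)
-p = -1*103 = -103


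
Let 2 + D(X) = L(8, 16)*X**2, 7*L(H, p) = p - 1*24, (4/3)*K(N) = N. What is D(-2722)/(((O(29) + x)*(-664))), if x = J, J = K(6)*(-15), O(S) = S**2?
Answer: 29637143/1797614 ≈ 16.487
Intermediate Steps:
K(N) = 3*N/4
J = -135/2 (J = ((3/4)*6)*(-15) = (9/2)*(-15) = -135/2 ≈ -67.500)
x = -135/2 ≈ -67.500
L(H, p) = -24/7 + p/7 (L(H, p) = (p - 1*24)/7 = (p - 24)/7 = (-24 + p)/7 = -24/7 + p/7)
D(X) = -2 - 8*X**2/7 (D(X) = -2 + (-24/7 + (1/7)*16)*X**2 = -2 + (-24/7 + 16/7)*X**2 = -2 - 8*X**2/7)
D(-2722)/(((O(29) + x)*(-664))) = (-2 - 8/7*(-2722)**2)/(((29**2 - 135/2)*(-664))) = (-2 - 8/7*7409284)/(((841 - 135/2)*(-664))) = (-2 - 59274272/7)/(((1547/2)*(-664))) = -59274286/7/(-513604) = -59274286/7*(-1/513604) = 29637143/1797614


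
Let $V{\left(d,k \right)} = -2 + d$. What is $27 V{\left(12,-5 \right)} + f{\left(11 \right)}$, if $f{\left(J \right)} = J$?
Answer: $281$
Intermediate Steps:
$27 V{\left(12,-5 \right)} + f{\left(11 \right)} = 27 \left(-2 + 12\right) + 11 = 27 \cdot 10 + 11 = 270 + 11 = 281$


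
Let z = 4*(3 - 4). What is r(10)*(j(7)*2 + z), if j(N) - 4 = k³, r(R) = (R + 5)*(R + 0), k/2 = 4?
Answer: 154200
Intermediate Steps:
k = 8 (k = 2*4 = 8)
z = -4 (z = 4*(-1) = -4)
r(R) = R*(5 + R) (r(R) = (5 + R)*R = R*(5 + R))
j(N) = 516 (j(N) = 4 + 8³ = 4 + 512 = 516)
r(10)*(j(7)*2 + z) = (10*(5 + 10))*(516*2 - 4) = (10*15)*(1032 - 4) = 150*1028 = 154200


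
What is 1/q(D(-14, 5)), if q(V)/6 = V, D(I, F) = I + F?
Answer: -1/54 ≈ -0.018519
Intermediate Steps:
D(I, F) = F + I
q(V) = 6*V
1/q(D(-14, 5)) = 1/(6*(5 - 14)) = 1/(6*(-9)) = 1/(-54) = -1/54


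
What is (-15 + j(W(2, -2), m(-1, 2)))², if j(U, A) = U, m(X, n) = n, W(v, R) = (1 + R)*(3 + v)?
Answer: 400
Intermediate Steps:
(-15 + j(W(2, -2), m(-1, 2)))² = (-15 + (3 + 2 + 3*(-2) - 2*2))² = (-15 + (3 + 2 - 6 - 4))² = (-15 - 5)² = (-20)² = 400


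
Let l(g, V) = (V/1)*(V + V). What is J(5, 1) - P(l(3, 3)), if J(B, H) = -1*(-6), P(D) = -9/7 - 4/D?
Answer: 473/63 ≈ 7.5079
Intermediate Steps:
l(g, V) = 2*V² (l(g, V) = (V*1)*(2*V) = V*(2*V) = 2*V²)
P(D) = -9/7 - 4/D (P(D) = -9*⅐ - 4/D = -9/7 - 4/D)
J(B, H) = 6
J(5, 1) - P(l(3, 3)) = 6 - (-9/7 - 4/(2*3²)) = 6 - (-9/7 - 4/(2*9)) = 6 - (-9/7 - 4/18) = 6 - (-9/7 - 4*1/18) = 6 - (-9/7 - 2/9) = 6 - 1*(-95/63) = 6 + 95/63 = 473/63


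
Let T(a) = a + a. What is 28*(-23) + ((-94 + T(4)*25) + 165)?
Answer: -373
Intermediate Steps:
T(a) = 2*a
28*(-23) + ((-94 + T(4)*25) + 165) = 28*(-23) + ((-94 + (2*4)*25) + 165) = -644 + ((-94 + 8*25) + 165) = -644 + ((-94 + 200) + 165) = -644 + (106 + 165) = -644 + 271 = -373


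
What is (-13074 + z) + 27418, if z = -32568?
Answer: -18224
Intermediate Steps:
(-13074 + z) + 27418 = (-13074 - 32568) + 27418 = -45642 + 27418 = -18224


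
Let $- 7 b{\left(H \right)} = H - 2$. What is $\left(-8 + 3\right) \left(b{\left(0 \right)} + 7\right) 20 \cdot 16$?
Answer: $- \frac{81600}{7} \approx -11657.0$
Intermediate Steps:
$b{\left(H \right)} = \frac{2}{7} - \frac{H}{7}$ ($b{\left(H \right)} = - \frac{H - 2}{7} = - \frac{-2 + H}{7} = \frac{2}{7} - \frac{H}{7}$)
$\left(-8 + 3\right) \left(b{\left(0 \right)} + 7\right) 20 \cdot 16 = \left(-8 + 3\right) \left(\left(\frac{2}{7} - 0\right) + 7\right) 20 \cdot 16 = - 5 \left(\left(\frac{2}{7} + 0\right) + 7\right) 20 \cdot 16 = - 5 \left(\frac{2}{7} + 7\right) 20 \cdot 16 = \left(-5\right) \frac{51}{7} \cdot 20 \cdot 16 = \left(- \frac{255}{7}\right) 20 \cdot 16 = \left(- \frac{5100}{7}\right) 16 = - \frac{81600}{7}$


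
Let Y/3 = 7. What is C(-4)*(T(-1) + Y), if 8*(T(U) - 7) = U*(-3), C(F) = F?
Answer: -227/2 ≈ -113.50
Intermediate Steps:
Y = 21 (Y = 3*7 = 21)
T(U) = 7 - 3*U/8 (T(U) = 7 + (U*(-3))/8 = 7 + (-3*U)/8 = 7 - 3*U/8)
C(-4)*(T(-1) + Y) = -4*((7 - 3/8*(-1)) + 21) = -4*((7 + 3/8) + 21) = -4*(59/8 + 21) = -4*227/8 = -227/2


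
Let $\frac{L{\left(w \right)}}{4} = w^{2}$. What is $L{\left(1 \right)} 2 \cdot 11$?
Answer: $88$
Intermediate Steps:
$L{\left(w \right)} = 4 w^{2}$
$L{\left(1 \right)} 2 \cdot 11 = 4 \cdot 1^{2} \cdot 2 \cdot 11 = 4 \cdot 1 \cdot 2 \cdot 11 = 4 \cdot 2 \cdot 11 = 8 \cdot 11 = 88$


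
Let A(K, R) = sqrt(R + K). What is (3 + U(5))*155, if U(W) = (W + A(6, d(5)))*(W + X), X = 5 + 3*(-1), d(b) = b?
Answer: 5890 + 1085*sqrt(11) ≈ 9488.5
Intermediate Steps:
A(K, R) = sqrt(K + R)
X = 2 (X = 5 - 3 = 2)
U(W) = (2 + W)*(W + sqrt(11)) (U(W) = (W + sqrt(6 + 5))*(W + 2) = (W + sqrt(11))*(2 + W) = (2 + W)*(W + sqrt(11)))
(3 + U(5))*155 = (3 + (5**2 + 2*5 + 2*sqrt(11) + 5*sqrt(11)))*155 = (3 + (25 + 10 + 2*sqrt(11) + 5*sqrt(11)))*155 = (3 + (35 + 7*sqrt(11)))*155 = (38 + 7*sqrt(11))*155 = 5890 + 1085*sqrt(11)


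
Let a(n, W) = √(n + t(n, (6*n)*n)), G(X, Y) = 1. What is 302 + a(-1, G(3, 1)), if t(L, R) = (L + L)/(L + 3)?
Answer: 302 + I*√2 ≈ 302.0 + 1.4142*I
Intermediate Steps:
t(L, R) = 2*L/(3 + L) (t(L, R) = (2*L)/(3 + L) = 2*L/(3 + L))
a(n, W) = √(n + 2*n/(3 + n))
302 + a(-1, G(3, 1)) = 302 + √(-(5 - 1)/(3 - 1)) = 302 + √(-1*4/2) = 302 + √(-1*½*4) = 302 + √(-2) = 302 + I*√2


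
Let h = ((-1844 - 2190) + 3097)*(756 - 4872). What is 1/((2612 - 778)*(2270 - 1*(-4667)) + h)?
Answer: 1/16579150 ≈ 6.0317e-8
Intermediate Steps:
h = 3856692 (h = (-4034 + 3097)*(-4116) = -937*(-4116) = 3856692)
1/((2612 - 778)*(2270 - 1*(-4667)) + h) = 1/((2612 - 778)*(2270 - 1*(-4667)) + 3856692) = 1/(1834*(2270 + 4667) + 3856692) = 1/(1834*6937 + 3856692) = 1/(12722458 + 3856692) = 1/16579150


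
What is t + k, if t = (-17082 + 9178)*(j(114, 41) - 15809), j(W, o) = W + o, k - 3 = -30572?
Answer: 123698647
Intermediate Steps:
k = -30569 (k = 3 - 30572 = -30569)
t = 123729216 (t = (-17082 + 9178)*((114 + 41) - 15809) = -7904*(155 - 15809) = -7904*(-15654) = 123729216)
t + k = 123729216 - 30569 = 123698647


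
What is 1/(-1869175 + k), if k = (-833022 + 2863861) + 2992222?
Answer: 1/3153886 ≈ 3.1707e-7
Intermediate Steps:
k = 5023061 (k = 2030839 + 2992222 = 5023061)
1/(-1869175 + k) = 1/(-1869175 + 5023061) = 1/3153886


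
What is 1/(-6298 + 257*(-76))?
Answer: -1/25830 ≈ -3.8715e-5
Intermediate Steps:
1/(-6298 + 257*(-76)) = 1/(-6298 - 19532) = 1/(-25830) = -1/25830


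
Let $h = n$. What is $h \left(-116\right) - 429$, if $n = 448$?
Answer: $-52397$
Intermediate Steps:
$h = 448$
$h \left(-116\right) - 429 = 448 \left(-116\right) - 429 = -51968 - 429 = -52397$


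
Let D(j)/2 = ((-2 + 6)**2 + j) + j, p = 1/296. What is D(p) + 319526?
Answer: 23647293/74 ≈ 3.1956e+5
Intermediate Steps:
p = 1/296 ≈ 0.0033784
D(j) = 32 + 4*j (D(j) = 2*(((-2 + 6)**2 + j) + j) = 2*((4**2 + j) + j) = 2*((16 + j) + j) = 2*(16 + 2*j) = 32 + 4*j)
D(p) + 319526 = (32 + 4*(1/296)) + 319526 = (32 + 1/74) + 319526 = 2369/74 + 319526 = 23647293/74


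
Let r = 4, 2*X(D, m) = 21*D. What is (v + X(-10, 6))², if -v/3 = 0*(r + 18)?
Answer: 11025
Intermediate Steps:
X(D, m) = 21*D/2 (X(D, m) = (21*D)/2 = 21*D/2)
v = 0 (v = -0*(4 + 18) = -0*22 = -3*0 = 0)
(v + X(-10, 6))² = (0 + (21/2)*(-10))² = (0 - 105)² = (-105)² = 11025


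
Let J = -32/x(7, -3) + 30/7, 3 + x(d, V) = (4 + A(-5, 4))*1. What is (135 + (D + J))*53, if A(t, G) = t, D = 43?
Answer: 70596/7 ≈ 10085.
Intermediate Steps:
x(d, V) = -4 (x(d, V) = -3 + (4 - 5)*1 = -3 - 1*1 = -3 - 1 = -4)
J = 86/7 (J = -32/(-4) + 30/7 = -32*(-¼) + 30*(⅐) = 8 + 30/7 = 86/7 ≈ 12.286)
(135 + (D + J))*53 = (135 + (43 + 86/7))*53 = (135 + 387/7)*53 = (1332/7)*53 = 70596/7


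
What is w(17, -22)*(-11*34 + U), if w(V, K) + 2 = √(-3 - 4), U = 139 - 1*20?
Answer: 510 - 255*I*√7 ≈ 510.0 - 674.67*I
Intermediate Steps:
U = 119 (U = 139 - 20 = 119)
w(V, K) = -2 + I*√7 (w(V, K) = -2 + √(-3 - 4) = -2 + √(-7) = -2 + I*√7)
w(17, -22)*(-11*34 + U) = (-2 + I*√7)*(-11*34 + 119) = (-2 + I*√7)*(-374 + 119) = (-2 + I*√7)*(-255) = 510 - 255*I*√7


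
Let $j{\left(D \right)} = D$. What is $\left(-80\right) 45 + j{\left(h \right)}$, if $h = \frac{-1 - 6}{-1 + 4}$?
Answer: $- \frac{10807}{3} \approx -3602.3$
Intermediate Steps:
$h = - \frac{7}{3} \approx -2.3333$
$\left(-80\right) 45 + j{\left(h \right)} = \left(-80\right) 45 - \frac{7}{3} = -3600 - \frac{7}{3} = - \frac{10807}{3}$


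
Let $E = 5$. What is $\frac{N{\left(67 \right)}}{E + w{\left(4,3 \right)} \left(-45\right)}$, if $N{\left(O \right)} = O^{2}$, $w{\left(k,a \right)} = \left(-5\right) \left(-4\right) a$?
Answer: $- \frac{4489}{2695} \approx -1.6657$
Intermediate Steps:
$w{\left(k,a \right)} = 20 a$
$\frac{N{\left(67 \right)}}{E + w{\left(4,3 \right)} \left(-45\right)} = \frac{67^{2}}{5 + 20 \cdot 3 \left(-45\right)} = \frac{4489}{5 + 60 \left(-45\right)} = \frac{4489}{5 - 2700} = \frac{4489}{-2695} = 4489 \left(- \frac{1}{2695}\right) = - \frac{4489}{2695}$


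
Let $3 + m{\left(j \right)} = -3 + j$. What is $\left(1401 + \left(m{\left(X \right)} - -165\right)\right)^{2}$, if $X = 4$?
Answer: $2446096$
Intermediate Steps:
$m{\left(j \right)} = -6 + j$ ($m{\left(j \right)} = -3 + \left(-3 + j\right) = -6 + j$)
$\left(1401 + \left(m{\left(X \right)} - -165\right)\right)^{2} = \left(1401 + \left(\left(-6 + 4\right) - -165\right)\right)^{2} = \left(1401 + \left(-2 + 165\right)\right)^{2} = \left(1401 + 163\right)^{2} = 1564^{2} = 2446096$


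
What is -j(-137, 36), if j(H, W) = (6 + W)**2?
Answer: -1764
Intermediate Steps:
-j(-137, 36) = -(6 + 36)**2 = -1*42**2 = -1*1764 = -1764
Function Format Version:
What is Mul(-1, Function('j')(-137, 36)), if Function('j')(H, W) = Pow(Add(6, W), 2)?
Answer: -1764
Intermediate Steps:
Mul(-1, Function('j')(-137, 36)) = Mul(-1, Pow(Add(6, 36), 2)) = Mul(-1, Pow(42, 2)) = Mul(-1, 1764) = -1764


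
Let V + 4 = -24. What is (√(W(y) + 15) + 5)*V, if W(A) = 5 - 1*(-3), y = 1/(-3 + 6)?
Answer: -140 - 28*√23 ≈ -274.28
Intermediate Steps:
V = -28 (V = -4 - 24 = -28)
y = ⅓ (y = 1/3 = ⅓ ≈ 0.33333)
W(A) = 8 (W(A) = 5 + 3 = 8)
(√(W(y) + 15) + 5)*V = (√(8 + 15) + 5)*(-28) = (√23 + 5)*(-28) = (5 + √23)*(-28) = -140 - 28*√23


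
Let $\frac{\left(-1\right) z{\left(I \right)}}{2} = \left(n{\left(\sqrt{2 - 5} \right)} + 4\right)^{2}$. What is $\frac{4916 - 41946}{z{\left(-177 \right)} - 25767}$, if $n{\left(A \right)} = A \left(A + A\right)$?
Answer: $\frac{7406}{5155} \approx 1.4367$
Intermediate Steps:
$n{\left(A \right)} = 2 A^{2}$ ($n{\left(A \right)} = A 2 A = 2 A^{2}$)
$z{\left(I \right)} = -8$ ($z{\left(I \right)} = - 2 \left(2 \left(\sqrt{2 - 5}\right)^{2} + 4\right)^{2} = - 2 \left(2 \left(\sqrt{-3}\right)^{2} + 4\right)^{2} = - 2 \left(2 \left(i \sqrt{3}\right)^{2} + 4\right)^{2} = - 2 \left(2 \left(-3\right) + 4\right)^{2} = - 2 \left(-6 + 4\right)^{2} = - 2 \left(-2\right)^{2} = \left(-2\right) 4 = -8$)
$\frac{4916 - 41946}{z{\left(-177 \right)} - 25767} = \frac{4916 - 41946}{-8 - 25767} = - \frac{37030}{-25775} = \left(-37030\right) \left(- \frac{1}{25775}\right) = \frac{7406}{5155}$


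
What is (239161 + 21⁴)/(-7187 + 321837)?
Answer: 216821/157325 ≈ 1.3782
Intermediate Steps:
(239161 + 21⁴)/(-7187 + 321837) = (239161 + 194481)/314650 = 433642*(1/314650) = 216821/157325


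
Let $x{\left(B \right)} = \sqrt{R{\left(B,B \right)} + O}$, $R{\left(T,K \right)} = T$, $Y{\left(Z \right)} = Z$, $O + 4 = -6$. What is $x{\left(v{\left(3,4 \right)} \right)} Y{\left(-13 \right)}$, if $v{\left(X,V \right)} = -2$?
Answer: $- 26 i \sqrt{3} \approx - 45.033 i$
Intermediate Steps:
$O = -10$ ($O = -4 - 6 = -10$)
$x{\left(B \right)} = \sqrt{-10 + B}$ ($x{\left(B \right)} = \sqrt{B - 10} = \sqrt{-10 + B}$)
$x{\left(v{\left(3,4 \right)} \right)} Y{\left(-13 \right)} = \sqrt{-10 - 2} \left(-13\right) = \sqrt{-12} \left(-13\right) = 2 i \sqrt{3} \left(-13\right) = - 26 i \sqrt{3}$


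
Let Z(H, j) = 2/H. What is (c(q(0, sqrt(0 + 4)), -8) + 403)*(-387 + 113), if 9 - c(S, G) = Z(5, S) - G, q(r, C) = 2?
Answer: -552932/5 ≈ -1.1059e+5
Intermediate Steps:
c(S, G) = 43/5 + G (c(S, G) = 9 - (2/5 - G) = 9 + (-2/5 + G) = 43/5 + G)
(c(q(0, sqrt(0 + 4)), -8) + 403)*(-387 + 113) = ((43/5 - 8) + 403)*(-387 + 113) = (3/5 + 403)*(-274) = (2018/5)*(-274) = -552932/5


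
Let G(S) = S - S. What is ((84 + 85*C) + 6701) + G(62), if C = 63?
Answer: 12140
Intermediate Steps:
G(S) = 0
((84 + 85*C) + 6701) + G(62) = ((84 + 85*63) + 6701) + 0 = ((84 + 5355) + 6701) + 0 = (5439 + 6701) + 0 = 12140 + 0 = 12140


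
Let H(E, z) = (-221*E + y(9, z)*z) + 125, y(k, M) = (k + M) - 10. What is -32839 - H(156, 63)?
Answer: -2394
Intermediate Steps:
y(k, M) = -10 + M + k (y(k, M) = (M + k) - 10 = -10 + M + k)
H(E, z) = 125 - 221*E + z*(-1 + z) (H(E, z) = (-221*E + (-10 + z + 9)*z) + 125 = (-221*E + (-1 + z)*z) + 125 = (-221*E + z*(-1 + z)) + 125 = 125 - 221*E + z*(-1 + z))
-32839 - H(156, 63) = -32839 - (125 - 221*156 + 63*(-1 + 63)) = -32839 - (125 - 34476 + 63*62) = -32839 - (125 - 34476 + 3906) = -32839 - 1*(-30445) = -32839 + 30445 = -2394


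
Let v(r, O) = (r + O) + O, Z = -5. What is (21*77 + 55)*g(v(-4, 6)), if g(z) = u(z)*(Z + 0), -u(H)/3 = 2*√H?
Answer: 100320*√2 ≈ 1.4187e+5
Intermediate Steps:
u(H) = -6*√H
v(r, O) = r + 2*O (v(r, O) = (O + r) + O = r + 2*O)
g(z) = 30*√z (g(z) = (-6*√z)*(-5 + 0) = -6*√z*(-5) = 30*√z)
(21*77 + 55)*g(v(-4, 6)) = (21*77 + 55)*(30*√(-4 + 2*6)) = (1617 + 55)*(30*√(-4 + 12)) = 1672*(30*√8) = 1672*(30*(2*√2)) = 1672*(60*√2) = 100320*√2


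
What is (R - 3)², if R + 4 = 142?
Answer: 18225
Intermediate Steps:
R = 138 (R = -4 + 142 = 138)
(R - 3)² = (138 - 3)² = 135² = 18225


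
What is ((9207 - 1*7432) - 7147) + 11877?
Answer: 6505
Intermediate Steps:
((9207 - 1*7432) - 7147) + 11877 = ((9207 - 7432) - 7147) + 11877 = (1775 - 7147) + 11877 = -5372 + 11877 = 6505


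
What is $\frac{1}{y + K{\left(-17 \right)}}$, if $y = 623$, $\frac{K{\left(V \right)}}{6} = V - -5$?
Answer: $\frac{1}{551} \approx 0.0018149$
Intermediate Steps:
$K{\left(V \right)} = 30 + 6 V$ ($K{\left(V \right)} = 6 \left(V - -5\right) = 6 \left(V + 5\right) = 6 \left(5 + V\right) = 30 + 6 V$)
$\frac{1}{y + K{\left(-17 \right)}} = \frac{1}{623 + \left(30 + 6 \left(-17\right)\right)} = \frac{1}{623 + \left(30 - 102\right)} = \frac{1}{623 - 72} = \frac{1}{551}$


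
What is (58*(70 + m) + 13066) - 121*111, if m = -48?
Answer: 911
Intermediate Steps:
(58*(70 + m) + 13066) - 121*111 = (58*(70 - 48) + 13066) - 121*111 = (58*22 + 13066) - 13431 = (1276 + 13066) - 13431 = 14342 - 13431 = 911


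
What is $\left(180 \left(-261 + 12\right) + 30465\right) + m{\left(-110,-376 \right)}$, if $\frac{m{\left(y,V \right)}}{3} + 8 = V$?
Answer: $-15507$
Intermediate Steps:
$m{\left(y,V \right)} = -24 + 3 V$
$\left(180 \left(-261 + 12\right) + 30465\right) + m{\left(-110,-376 \right)} = \left(180 \left(-261 + 12\right) + 30465\right) + \left(-24 + 3 \left(-376\right)\right) = \left(180 \left(-249\right) + 30465\right) - 1152 = \left(-44820 + 30465\right) - 1152 = -14355 - 1152 = -15507$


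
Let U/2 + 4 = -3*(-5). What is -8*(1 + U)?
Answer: -184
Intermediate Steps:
U = 22 (U = -8 + 2*(-3*(-5)) = -8 + 2*15 = -8 + 30 = 22)
-8*(1 + U) = -8*(1 + 22) = -8*23 = -184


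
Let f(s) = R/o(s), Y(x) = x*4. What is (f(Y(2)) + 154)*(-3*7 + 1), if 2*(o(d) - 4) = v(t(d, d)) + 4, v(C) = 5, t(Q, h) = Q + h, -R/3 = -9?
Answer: -53440/17 ≈ -3143.5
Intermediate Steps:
R = 27 (R = -3*(-9) = 27)
Y(x) = 4*x
o(d) = 17/2 (o(d) = 4 + (5 + 4)/2 = 4 + (½)*9 = 4 + 9/2 = 17/2)
f(s) = 54/17 (f(s) = 27/(17/2) = 27*(2/17) = 54/17)
(f(Y(2)) + 154)*(-3*7 + 1) = (54/17 + 154)*(-3*7 + 1) = 2672*(-21 + 1)/17 = (2672/17)*(-20) = -53440/17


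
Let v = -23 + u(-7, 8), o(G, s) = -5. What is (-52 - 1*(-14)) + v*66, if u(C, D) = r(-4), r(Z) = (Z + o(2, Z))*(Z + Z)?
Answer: 3196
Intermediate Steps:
r(Z) = 2*Z*(-5 + Z) (r(Z) = (Z - 5)*(Z + Z) = (-5 + Z)*(2*Z) = 2*Z*(-5 + Z))
u(C, D) = 72 (u(C, D) = 2*(-4)*(-5 - 4) = 2*(-4)*(-9) = 72)
v = 49 (v = -23 + 72 = 49)
(-52 - 1*(-14)) + v*66 = (-52 - 1*(-14)) + 49*66 = (-52 + 14) + 3234 = -38 + 3234 = 3196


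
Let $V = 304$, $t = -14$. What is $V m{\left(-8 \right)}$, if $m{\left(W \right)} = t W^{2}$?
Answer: $-272384$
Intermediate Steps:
$m{\left(W \right)} = - 14 W^{2}$
$V m{\left(-8 \right)} = 304 \left(- 14 \left(-8\right)^{2}\right) = 304 \left(\left(-14\right) 64\right) = 304 \left(-896\right) = -272384$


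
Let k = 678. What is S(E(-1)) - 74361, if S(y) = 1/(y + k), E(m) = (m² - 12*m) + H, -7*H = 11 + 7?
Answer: -358345652/4819 ≈ -74361.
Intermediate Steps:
H = -18/7 (H = -(11 + 7)/7 = -⅐*18 = -18/7 ≈ -2.5714)
E(m) = -18/7 + m² - 12*m (E(m) = (m² - 12*m) - 18/7 = -18/7 + m² - 12*m)
S(y) = 1/(678 + y) (S(y) = 1/(y + 678) = 1/(678 + y))
S(E(-1)) - 74361 = 1/(678 + (-18/7 + (-1)² - 12*(-1))) - 74361 = 1/(678 + (-18/7 + 1 + 12)) - 74361 = 1/(678 + 73/7) - 74361 = 1/(4819/7) - 74361 = 7/4819 - 74361 = -358345652/4819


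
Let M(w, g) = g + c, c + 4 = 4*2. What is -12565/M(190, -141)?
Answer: 12565/137 ≈ 91.715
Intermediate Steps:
c = 4 (c = -4 + 4*2 = -4 + 8 = 4)
M(w, g) = 4 + g (M(w, g) = g + 4 = 4 + g)
-12565/M(190, -141) = -12565/(4 - 141) = -12565/(-137) = -12565*(-1/137) = 12565/137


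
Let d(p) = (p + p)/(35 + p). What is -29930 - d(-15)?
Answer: -59857/2 ≈ -29929.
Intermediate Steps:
d(p) = 2*p/(35 + p) (d(p) = (2*p)/(35 + p) = 2*p/(35 + p))
-29930 - d(-15) = -29930 - 2*(-15)/(35 - 15) = -29930 - 2*(-15)/20 = -29930 - 1*(-3/2) = -29930 + 3/2 = -59857/2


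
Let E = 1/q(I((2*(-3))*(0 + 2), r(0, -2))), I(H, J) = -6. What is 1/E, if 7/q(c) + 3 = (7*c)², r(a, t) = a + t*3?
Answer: 7/1761 ≈ 0.0039750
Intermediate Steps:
r(a, t) = a + 3*t
q(c) = 7/(-3 + 49*c²) (q(c) = 7/(-3 + (7*c)²) = 7/(-3 + 49*c²))
E = 1761/7 (E = 1/(7/(-3 + 49*(-6)²)) = 1/(7/(-3 + 49*36)) = 1/(7/(-3 + 1764)) = 1/(7/1761) = 1761/7 ≈ 251.57)
1/E = 1/(1761/7) = 7/1761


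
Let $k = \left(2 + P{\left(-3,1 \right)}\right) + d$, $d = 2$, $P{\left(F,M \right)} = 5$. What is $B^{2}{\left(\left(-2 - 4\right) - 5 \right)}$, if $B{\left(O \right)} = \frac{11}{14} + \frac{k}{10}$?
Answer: $\frac{3481}{1225} \approx 2.8416$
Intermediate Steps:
$k = 9$ ($k = \left(2 + 5\right) + 2 = 7 + 2 = 9$)
$B{\left(O \right)} = \frac{59}{35}$ ($B{\left(O \right)} = \frac{11}{14} + \frac{9}{10} = \frac{59}{35}$)
$B^{2}{\left(\left(-2 - 4\right) - 5 \right)} = \left(\frac{59}{35}\right)^{2} = \frac{3481}{1225}$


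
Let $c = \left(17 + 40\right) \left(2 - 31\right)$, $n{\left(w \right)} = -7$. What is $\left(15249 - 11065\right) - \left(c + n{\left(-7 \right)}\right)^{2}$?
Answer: $-2751416$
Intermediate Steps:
$c = -1653$ ($c = 57 \left(-29\right) = -1653$)
$\left(15249 - 11065\right) - \left(c + n{\left(-7 \right)}\right)^{2} = \left(15249 - 11065\right) - \left(-1653 - 7\right)^{2} = \left(15249 - 11065\right) - \left(-1660\right)^{2} = 4184 - 2755600 = -2751416$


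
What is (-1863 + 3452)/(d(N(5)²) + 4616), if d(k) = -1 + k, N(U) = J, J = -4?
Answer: 1589/4631 ≈ 0.34312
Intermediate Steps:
N(U) = -4
(-1863 + 3452)/(d(N(5)²) + 4616) = (-1863 + 3452)/((-1 + (-4)²) + 4616) = 1589/((-1 + 16) + 4616) = 1589/(15 + 4616) = 1589/4631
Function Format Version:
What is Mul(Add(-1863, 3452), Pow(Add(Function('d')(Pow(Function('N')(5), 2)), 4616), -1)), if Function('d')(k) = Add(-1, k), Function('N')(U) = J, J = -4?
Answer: Rational(1589, 4631) ≈ 0.34312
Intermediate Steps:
Function('N')(U) = -4
Mul(Add(-1863, 3452), Pow(Add(Function('d')(Pow(Function('N')(5), 2)), 4616), -1)) = Mul(Add(-1863, 3452), Pow(Add(Add(-1, Pow(-4, 2)), 4616), -1)) = Mul(1589, Pow(Add(Add(-1, 16), 4616), -1)) = Mul(1589, Pow(Add(15, 4616), -1)) = Mul(1589, Pow(4631, -1)) = Mul(1589, Rational(1, 4631)) = Rational(1589, 4631)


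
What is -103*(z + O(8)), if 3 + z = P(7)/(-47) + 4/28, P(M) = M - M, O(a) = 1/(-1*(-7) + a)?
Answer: 30179/105 ≈ 287.42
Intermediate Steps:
O(a) = 1/(7 + a)
P(M) = 0
z = -20/7 (z = -3 + (0/(-47) + 4/28) = -3 + (0*(-1/47) + 4*(1/28)) = -3 + (0 + ⅐) = -3 + ⅐ = -20/7 ≈ -2.8571)
-103*(z + O(8)) = -103*(-20/7 + 1/(7 + 8)) = -103*(-20/7 + 1/15) = -103*(-293/105) = 30179/105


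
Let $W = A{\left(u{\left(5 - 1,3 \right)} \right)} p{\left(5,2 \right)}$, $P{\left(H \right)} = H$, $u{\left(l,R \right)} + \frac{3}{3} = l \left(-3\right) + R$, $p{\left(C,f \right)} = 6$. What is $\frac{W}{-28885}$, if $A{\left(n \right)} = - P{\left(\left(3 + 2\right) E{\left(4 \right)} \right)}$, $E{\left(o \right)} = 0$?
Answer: $0$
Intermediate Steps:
$u{\left(l,R \right)} = -1 + R - 3 l$ ($u{\left(l,R \right)} = -1 + \left(l \left(-3\right) + R\right) = -1 + \left(- 3 l + R\right) = -1 + \left(R - 3 l\right) = -1 + R - 3 l$)
$A{\left(n \right)} = 0$ ($A{\left(n \right)} = - \left(3 + 2\right) 0 = - 5 \cdot 0 = \left(-1\right) 0 = 0$)
$W = 0$ ($W = 0 \cdot 6 = 0$)
$\frac{W}{-28885} = \frac{0}{-28885} = 0 \left(- \frac{1}{28885}\right) = 0$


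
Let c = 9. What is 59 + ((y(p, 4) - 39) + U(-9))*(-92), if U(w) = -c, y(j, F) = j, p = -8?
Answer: 5211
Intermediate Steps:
U(w) = -9 (U(w) = -1*9 = -9)
59 + ((y(p, 4) - 39) + U(-9))*(-92) = 59 + ((-8 - 39) - 9)*(-92) = 59 + (-47 - 9)*(-92) = 59 - 56*(-92) = 59 + 5152 = 5211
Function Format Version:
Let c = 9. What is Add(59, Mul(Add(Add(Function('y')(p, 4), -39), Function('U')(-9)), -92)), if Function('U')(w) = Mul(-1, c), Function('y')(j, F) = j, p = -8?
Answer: 5211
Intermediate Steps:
Function('U')(w) = -9 (Function('U')(w) = Mul(-1, 9) = -9)
Add(59, Mul(Add(Add(Function('y')(p, 4), -39), Function('U')(-9)), -92)) = Add(59, Mul(Add(Add(-8, -39), -9), -92)) = Add(59, Mul(Add(-47, -9), -92)) = Add(59, Mul(-56, -92)) = Add(59, 5152) = 5211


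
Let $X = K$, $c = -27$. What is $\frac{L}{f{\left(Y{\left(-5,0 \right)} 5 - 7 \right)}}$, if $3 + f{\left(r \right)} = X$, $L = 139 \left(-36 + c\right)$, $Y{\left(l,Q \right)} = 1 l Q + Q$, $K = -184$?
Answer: $\frac{8757}{187} \approx 46.829$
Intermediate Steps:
$Y{\left(l,Q \right)} = Q + Q l$ ($Y{\left(l,Q \right)} = l Q + Q = Q l + Q = Q + Q l$)
$X = -184$
$L = -8757$ ($L = 139 \left(-36 - 27\right) = 139 \left(-63\right) = -8757$)
$f{\left(r \right)} = -187$ ($f{\left(r \right)} = -3 - 184 = -187$)
$\frac{L}{f{\left(Y{\left(-5,0 \right)} 5 - 7 \right)}} = - \frac{8757}{-187} = \left(-8757\right) \left(- \frac{1}{187}\right) = \frac{8757}{187}$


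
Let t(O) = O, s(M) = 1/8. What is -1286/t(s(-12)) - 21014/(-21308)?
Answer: -15656835/1522 ≈ -10287.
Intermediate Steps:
s(M) = ⅛
-1286/t(s(-12)) - 21014/(-21308) = -1286/⅛ - 21014/(-21308) = -1286*8 - 21014*(-1/21308) = -10288 + 1501/1522 = -15656835/1522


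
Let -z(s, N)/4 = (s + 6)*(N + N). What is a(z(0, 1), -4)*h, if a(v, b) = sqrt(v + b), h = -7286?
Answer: -14572*I*sqrt(13) ≈ -52540.0*I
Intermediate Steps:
z(s, N) = -8*N*(6 + s) (z(s, N) = -4*(s + 6)*(N + N) = -4*(6 + s)*2*N = -8*N*(6 + s))
a(v, b) = sqrt(b + v)
a(z(0, 1), -4)*h = sqrt(-4 - 8*1*(6 + 0))*(-7286) = sqrt(-4 - 8*1*6)*(-7286) = sqrt(-4 - 48)*(-7286) = sqrt(-52)*(-7286) = (2*I*sqrt(13))*(-7286) = -14572*I*sqrt(13)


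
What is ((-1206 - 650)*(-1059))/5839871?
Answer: 1965504/5839871 ≈ 0.33657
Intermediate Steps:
((-1206 - 650)*(-1059))/5839871 = -1856*(-1059)*(1/5839871) = 1965504*(1/5839871) = 1965504/5839871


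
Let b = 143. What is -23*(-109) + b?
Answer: 2650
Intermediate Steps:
-23*(-109) + b = -23*(-109) + 143 = 2507 + 143 = 2650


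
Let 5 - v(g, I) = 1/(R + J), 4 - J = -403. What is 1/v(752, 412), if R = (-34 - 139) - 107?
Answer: 127/634 ≈ 0.20032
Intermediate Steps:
J = 407 (J = 4 - 1*(-403) = 4 + 403 = 407)
R = -280 (R = -173 - 107 = -280)
v(g, I) = 634/127 (v(g, I) = 5 - 1/(-280 + 407) = 5 - 1/127 = 634/127)
1/v(752, 412) = 1/(634/127) = 127/634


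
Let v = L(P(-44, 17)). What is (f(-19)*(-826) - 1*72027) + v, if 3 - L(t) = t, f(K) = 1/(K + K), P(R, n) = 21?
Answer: -1368442/19 ≈ -72023.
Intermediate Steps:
f(K) = 1/(2*K)
L(t) = 3 - t
v = -18 (v = 3 - 1*21 = 3 - 21 = -18)
(f(-19)*(-826) - 1*72027) + v = (((½)/(-19))*(-826) - 1*72027) - 18 = (((½)*(-1/19))*(-826) - 72027) - 18 = (-1/38*(-826) - 72027) - 18 = (413/19 - 72027) - 18 = -1368100/19 - 18 = -1368442/19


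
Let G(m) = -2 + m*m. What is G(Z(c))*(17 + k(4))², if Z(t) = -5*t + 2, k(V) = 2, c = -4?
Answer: 174002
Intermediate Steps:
Z(t) = 2 - 5*t
G(m) = -2 + m²
G(Z(c))*(17 + k(4))² = (-2 + (2 - 5*(-4))²)*(17 + 2)² = (-2 + (2 + 20)²)*19² = (-2 + 22²)*361 = (-2 + 484)*361 = 482*361 = 174002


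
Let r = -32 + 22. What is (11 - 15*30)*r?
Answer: 4390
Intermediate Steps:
r = -10
(11 - 15*30)*r = (11 - 15*30)*(-10) = (11 - 450)*(-10) = -439*(-10) = 4390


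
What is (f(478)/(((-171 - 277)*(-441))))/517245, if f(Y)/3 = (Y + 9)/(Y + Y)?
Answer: 487/32564884504320 ≈ 1.4955e-11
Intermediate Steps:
f(Y) = 3*(9 + Y)/(2*Y) (f(Y) = 3*((Y + 9)/(Y + Y)) = 3*((9 + Y)/((2*Y))) = 3*((9 + Y)*(1/(2*Y))) = 3*((9 + Y)/(2*Y)) = 3*(9 + Y)/(2*Y))
(f(478)/(((-171 - 277)*(-441))))/517245 = (((3/2)*(9 + 478)/478)/(((-171 - 277)*(-441))))/517245 = (((3/2)*(1/478)*487)/((-448*(-441))))*(1/517245) = ((1461/956)/197568)*(1/517245) = ((1461/956)*(1/197568))*(1/517245) = (487/62958336)*(1/517245) = 487/32564884504320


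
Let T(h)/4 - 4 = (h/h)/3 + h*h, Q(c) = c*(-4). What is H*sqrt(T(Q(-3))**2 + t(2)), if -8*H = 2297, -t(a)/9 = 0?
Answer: -1022165/6 ≈ -1.7036e+5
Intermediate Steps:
t(a) = 0 (t(a) = -9*0 = 0)
Q(c) = -4*c
H = -2297/8 (H = -1/8*2297 = -2297/8 ≈ -287.13)
T(h) = 52/3 + 4*h**2 (T(h) = 16 + 4*((h/h)/3 + h*h) = 16 + 4*(1*(1/3) + h**2) = 16 + 4*(1/3 + h**2) = 16 + (4/3 + 4*h**2) = 52/3 + 4*h**2)
H*sqrt(T(Q(-3))**2 + t(2)) = -2297*sqrt((52/3 + 4*(-4*(-3))**2)**2 + 0)/8 = -2297*sqrt((52/3 + 4*12**2)**2 + 0)/8 = -2297*sqrt((52/3 + 4*144)**2 + 0)/8 = -2297*sqrt((52/3 + 576)**2 + 0)/8 = -2297*sqrt((1780/3)**2 + 0)/8 = -2297*sqrt(3168400/9 + 0)/8 = -2297*sqrt(3168400/9)/8 = -2297/8*1780/3 = -1022165/6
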